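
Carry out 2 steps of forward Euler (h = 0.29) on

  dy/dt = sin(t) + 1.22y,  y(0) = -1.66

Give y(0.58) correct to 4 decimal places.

-2.9595

Euler: y_{n+1} = y_n + h·f(t_n, y_n).
t=0.000000, y=-1.660000: f=-2.025200 → y ← -1.660000 + 0.29·(-2.025200) = -2.247308
t=0.290000, y=-2.247308: f=-2.455764 → y ← -2.247308 + 0.29·(-2.455764) = -2.959479
y(0.58) ≈ -2.9595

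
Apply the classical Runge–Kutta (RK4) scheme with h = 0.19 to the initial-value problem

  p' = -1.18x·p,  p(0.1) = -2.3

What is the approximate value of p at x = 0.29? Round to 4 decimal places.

-2.2016

RK4: k1 = f(x_n, p_n); k2 = f(x_n + h/2, p_n + (h/2)·k1); k3 = f(x_n + h/2, p_n + (h/2)·k2); k4 = f(x_n + h, p_n + h·k3); p_{n+1} = p_n + (h/6)·(k1 + 2k2 + 2k3 + k4).
x=0.100000, p=-2.300000:
  k1 = f(0.100000, -2.300000) = 0.271400
  k2 = f(0.195000, -2.274217) = 0.523297
  k3 = f(0.195000, -2.250287) = 0.517791
  k4 = f(0.290000, -2.201620) = 0.753394
  p ← -2.300000 + (0.19/6)·(k1 + 2k2 + 2k3 + k4) = -2.201613
p(0.29) ≈ -2.2016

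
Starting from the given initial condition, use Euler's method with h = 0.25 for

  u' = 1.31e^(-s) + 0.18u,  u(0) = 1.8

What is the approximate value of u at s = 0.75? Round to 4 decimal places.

2.8769

Euler: u_{n+1} = u_n + h·f(s_n, u_n).
s=0.000000, u=1.800000: f=1.634000 → u ← 1.800000 + 0.25·1.634000 = 2.208500
s=0.250000, u=2.208500: f=1.417759 → u ← 2.208500 + 0.25·1.417759 = 2.562940
s=0.500000, u=2.562940: f=1.255884 → u ← 2.562940 + 0.25·1.255884 = 2.876911
u(0.75) ≈ 2.8769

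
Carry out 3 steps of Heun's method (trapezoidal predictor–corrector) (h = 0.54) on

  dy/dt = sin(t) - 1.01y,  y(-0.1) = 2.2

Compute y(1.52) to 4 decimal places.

Heun: k1 = f(t_n, y_n); k2 = f(t_n + h, y_n + h·k1); y_{n+1} = y_n + (h/2)·(k1 + k2).
t=-0.100000, y=2.200000:
  k1 = f(-0.100000, 2.200000) = -2.321833
  k2 = f(0.440000, 0.946210) = -0.529733
  y ← 2.200000 + (0.54/2)·(-2.321833 + (-0.529733)) = 1.430077
t=0.440000, y=1.430077:
  k1 = f(0.440000, 1.430077) = -1.018438
  k2 = f(0.980000, 0.880120) = -0.058424
  y ← 1.430077 + (0.54/2)·(-1.018438 + (-0.058424)) = 1.139324
t=0.980000, y=1.139324:
  k1 = f(0.980000, 1.139324) = -0.320220
  k2 = f(1.520000, 0.966405) = 0.022641
  y ← 1.139324 + (0.54/2)·(-0.320220 + 0.022641) = 1.058978
y(1.52) ≈ 1.0590

1.0590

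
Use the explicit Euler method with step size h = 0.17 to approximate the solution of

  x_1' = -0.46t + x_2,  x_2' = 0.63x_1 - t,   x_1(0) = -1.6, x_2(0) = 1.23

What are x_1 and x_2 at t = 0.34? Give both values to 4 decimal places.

Euler on (x_1,x_2): x_1_{n+1} = x_1_n + h·x_1', x_2_{n+1} = x_2_n + h·x_2'.
0.000000: (-1.600000, 1.230000); f=(1.230000, -1.008000) → (-1.390900, 1.058640)
0.170000: (-1.390900, 1.058640); f=(0.980440, -1.046267) → (-1.224225, 0.880775)
(x_1(0.34), x_2(0.34)) ≈ (-1.2242, 0.8808)

-1.2242, 0.8808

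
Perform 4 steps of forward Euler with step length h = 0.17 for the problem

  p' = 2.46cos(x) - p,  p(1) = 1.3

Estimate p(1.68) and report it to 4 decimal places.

Euler: p_{n+1} = p_n + h·f(x_n, p_n).
x=1.000000, p=1.300000: f=0.029144 → p ← 1.300000 + 0.17·0.029144 = 1.304954
x=1.170000, p=1.304954: f=-0.345181 → p ← 1.304954 + 0.17·(-0.345181) = 1.246274
x=1.340000, p=1.246274: f=-0.683542 → p ← 1.246274 + 0.17·(-0.683542) = 1.130072
x=1.510000, p=1.130072: f=-0.980605 → p ← 1.130072 + 0.17·(-0.980605) = 0.963369
p(1.68) ≈ 0.9634

0.9634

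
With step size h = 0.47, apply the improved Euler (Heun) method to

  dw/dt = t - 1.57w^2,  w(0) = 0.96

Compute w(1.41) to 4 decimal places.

Heun: k1 = f(t_n, w_n); k2 = f(t_n + h, w_n + h·k1); w_{n+1} = w_n + (h/2)·(k1 + k2).
t=0.000000, w=0.960000:
  k1 = f(0.000000, 0.960000) = -1.446912
  k2 = f(0.470000, 0.279951) = 0.346955
  w ← 0.960000 + (0.47/2)·(-1.446912 + 0.346955) = 0.701510
t=0.470000, w=0.701510:
  k1 = f(0.470000, 0.701510) = -0.302623
  k2 = f(0.940000, 0.559277) = 0.448918
  w ← 0.701510 + (0.47/2)·(-0.302623 + 0.448918) = 0.735889
t=0.940000, w=0.735889:
  k1 = f(0.940000, 0.735889) = 0.089793
  k2 = f(1.410000, 0.778092) = 0.459479
  w ← 0.735889 + (0.47/2)·(0.089793 + 0.459479) = 0.864968
w(1.41) ≈ 0.8650

0.8650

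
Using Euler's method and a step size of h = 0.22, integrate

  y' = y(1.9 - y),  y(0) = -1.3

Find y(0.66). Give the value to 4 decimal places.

-9.9042

Euler: y_{n+1} = y_n + h·f(t_n, y_n).
t=0.000000, y=-1.300000: f=-4.160000 → y ← -1.300000 + 0.22·(-4.160000) = -2.215200
t=0.220000, y=-2.215200: f=-9.115991 → y ← -2.215200 + 0.22·(-9.115991) = -4.220718
t=0.440000, y=-4.220718: f=-25.833825 → y ← -4.220718 + 0.22·(-25.833825) = -9.904160
y(0.66) ≈ -9.9042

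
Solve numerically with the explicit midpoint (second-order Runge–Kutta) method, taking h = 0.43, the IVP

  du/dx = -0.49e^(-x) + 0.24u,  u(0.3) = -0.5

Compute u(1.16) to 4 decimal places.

-0.8500

Midpoint: k1 = f(x_n, u_n); k2 = f(x_n + h/2, u_n + (h/2)·k1); u_{n+1} = u_n + h·k2.
x=0.300000, u=-0.500000:
  k1 = f(0.300000, -0.500000) = -0.483001
  k2 = f(0.515000, -0.603845) = -0.437698
  u ← -0.500000 + 0.43·(-0.437698) = -0.688210
x=0.730000, u=-0.688210:
  k1 = f(0.730000, -0.688210) = -0.401306
  k2 = f(0.945000, -0.774491) = -0.376331
  u ← -0.688210 + 0.43·(-0.376331) = -0.850032
u(1.16) ≈ -0.8500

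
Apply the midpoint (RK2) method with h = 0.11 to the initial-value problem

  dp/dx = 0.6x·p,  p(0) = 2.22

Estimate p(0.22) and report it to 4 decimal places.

2.2524

Midpoint: k1 = f(x_n, p_n); k2 = f(x_n + h/2, p_n + (h/2)·k1); p_{n+1} = p_n + h·k2.
x=0.000000, p=2.220000:
  k1 = f(0.000000, 2.220000) = 0.000000
  k2 = f(0.055000, 2.220000) = 0.073260
  p ← 2.220000 + 0.11·0.073260 = 2.228059
x=0.110000, p=2.228059:
  k1 = f(0.110000, 2.228059) = 0.147052
  k2 = f(0.165000, 2.236146) = 0.221378
  p ← 2.228059 + 0.11·0.221378 = 2.252410
p(0.22) ≈ 2.2524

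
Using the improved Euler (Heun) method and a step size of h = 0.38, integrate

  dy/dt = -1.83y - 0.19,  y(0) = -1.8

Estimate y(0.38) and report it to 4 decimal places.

Heun: k1 = f(t_n, y_n); k2 = f(t_n + h, y_n + h·k1); y_{n+1} = y_n + (h/2)·(k1 + k2).
t=0.000000, y=-1.800000:
  k1 = f(0.000000, -1.800000) = 3.104000
  k2 = f(0.380000, -0.620480) = 0.945478
  y ← -1.800000 + (0.38/2)·(3.104000 + 0.945478) = -1.030599
y(0.38) ≈ -1.0306

-1.0306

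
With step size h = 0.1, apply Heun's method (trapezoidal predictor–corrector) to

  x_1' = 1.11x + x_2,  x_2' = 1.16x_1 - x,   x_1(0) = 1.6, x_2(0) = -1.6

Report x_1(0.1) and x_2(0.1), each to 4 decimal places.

1.4548, -1.4287

Heun on (x_1,x_2): k1 = f(x_n, state_n); k2 = f(x_n + h, state_n + h·k1); state_{n+1} = state_n + (h/2)·(k1 + k2).
0.000000: (1.600000, -1.600000)
  k1 = (-1.600000, 1.856000)
  predictor → (1.440000, -1.414400)
  k2 = (-1.303400, 1.570400)
  → (1.454830, -1.428680)
(x_1(0.1), x_2(0.1)) ≈ (1.4548, -1.4287)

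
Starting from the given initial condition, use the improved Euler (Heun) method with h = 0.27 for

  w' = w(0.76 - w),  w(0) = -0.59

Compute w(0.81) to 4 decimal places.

Heun: k1 = f(t_n, w_n); k2 = f(t_n + h, w_n + h·k1); w_{n+1} = w_n + (h/2)·(k1 + k2).
t=0.000000, w=-0.590000:
  k1 = f(0.000000, -0.590000) = -0.796500
  k2 = f(0.270000, -0.805055) = -1.259955
  w ← -0.590000 + (0.27/2)·(-0.796500 + (-1.259955)) = -0.867621
t=0.270000, w=-0.867621:
  k1 = f(0.270000, -0.867621) = -1.412159
  k2 = f(0.540000, -1.248904) = -2.508930
  w ← -0.867621 + (0.27/2)·(-1.412159 + (-2.508930)) = -1.396969
t=0.540000, w=-1.396969:
  k1 = f(0.540000, -1.396969) = -3.013217
  k2 = f(0.810000, -2.210537) = -6.566483
  w ← -1.396969 + (0.27/2)·(-3.013217 + (-6.566483)) = -2.690228
w(0.81) ≈ -2.6902

-2.6902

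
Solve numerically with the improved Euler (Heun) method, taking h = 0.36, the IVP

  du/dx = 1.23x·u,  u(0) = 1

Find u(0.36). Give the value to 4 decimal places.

1.0797

Heun: k1 = f(x_n, u_n); k2 = f(x_n + h, u_n + h·k1); u_{n+1} = u_n + (h/2)·(k1 + k2).
x=0.000000, u=1.000000:
  k1 = f(0.000000, 1.000000) = 0.000000
  k2 = f(0.360000, 1.000000) = 0.442800
  u ← 1.000000 + (0.36/2)·(0.000000 + 0.442800) = 1.079704
u(0.36) ≈ 1.0797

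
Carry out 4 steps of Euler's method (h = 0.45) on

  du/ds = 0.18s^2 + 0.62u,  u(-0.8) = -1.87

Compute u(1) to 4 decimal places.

-4.8538

Euler: u_{n+1} = u_n + h·f(s_n, u_n).
s=-0.800000, u=-1.870000: f=-1.044200 → u ← -1.870000 + 0.45·(-1.044200) = -2.339890
s=-0.350000, u=-2.339890: f=-1.428682 → u ← -2.339890 + 0.45·(-1.428682) = -2.982797
s=0.100000, u=-2.982797: f=-1.847534 → u ← -2.982797 + 0.45·(-1.847534) = -3.814187
s=0.550000, u=-3.814187: f=-2.310346 → u ← -3.814187 + 0.45·(-2.310346) = -4.853843
u(1) ≈ -4.8538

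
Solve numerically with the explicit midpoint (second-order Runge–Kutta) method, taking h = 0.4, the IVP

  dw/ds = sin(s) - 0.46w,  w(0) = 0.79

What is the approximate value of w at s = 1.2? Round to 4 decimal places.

0.9980

Midpoint: k1 = f(s_n, w_n); k2 = f(s_n + h/2, w_n + (h/2)·k1); w_{n+1} = w_n + h·k2.
s=0.000000, w=0.790000:
  k1 = f(0.000000, 0.790000) = -0.363400
  k2 = f(0.200000, 0.717320) = -0.131298
  w ← 0.790000 + 0.4·(-0.131298) = 0.737481
s=0.400000, w=0.737481:
  k1 = f(0.400000, 0.737481) = 0.050177
  k2 = f(0.600000, 0.747516) = 0.220785
  w ← 0.737481 + 0.4·0.220785 = 0.825795
s=0.800000, w=0.825795:
  k1 = f(0.800000, 0.825795) = 0.337490
  k2 = f(1.000000, 0.893293) = 0.430556
  w ← 0.825795 + 0.4·0.430556 = 0.998017
w(1.2) ≈ 0.9980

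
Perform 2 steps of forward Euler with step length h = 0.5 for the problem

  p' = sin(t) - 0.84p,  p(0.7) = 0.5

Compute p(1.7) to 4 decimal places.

Euler: p_{n+1} = p_n + h·f(t_n, p_n).
t=0.700000, p=0.500000: f=0.224218 → p ← 0.500000 + 0.5·0.224218 = 0.612109
t=1.200000, p=0.612109: f=0.417868 → p ← 0.612109 + 0.5·0.417868 = 0.821043
p(1.7) ≈ 0.8210

0.8210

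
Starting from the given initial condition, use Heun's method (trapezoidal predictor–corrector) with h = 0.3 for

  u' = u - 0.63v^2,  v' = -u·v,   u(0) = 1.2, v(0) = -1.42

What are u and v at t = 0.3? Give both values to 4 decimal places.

Heun on (u,v): k1 = f(t_n, state_n); k2 = f(t_n + h, state_n + h·k1); state_{n+1} = state_n + (h/2)·(k1 + k2).
0.000000: (1.200000, -1.420000)
  k1 = (-0.070332, 1.704000)
  predictor → (1.178900, -0.908800)
  k2 = (0.658572, 1.071385)
  → (1.288236, -1.003692)
(u(0.3), v(0.3)) ≈ (1.2882, -1.0037)

1.2882, -1.0037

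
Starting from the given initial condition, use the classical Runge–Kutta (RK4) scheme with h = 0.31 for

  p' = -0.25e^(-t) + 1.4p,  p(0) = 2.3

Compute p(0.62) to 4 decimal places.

RK4: k1 = f(t_n, p_n); k2 = f(t_n + h/2, p_n + (h/2)·k1); k3 = f(t_n + h/2, p_n + (h/2)·k2); k4 = f(t_n + h, p_n + h·k3); p_{n+1} = p_n + (h/6)·(k1 + 2k2 + 2k3 + k4).
t=0.000000, p=2.300000:
  k1 = f(0.000000, 2.300000) = 2.970000
  k2 = f(0.155000, 2.760350) = 3.650386
  k3 = f(0.155000, 2.865810) = 3.798030
  k4 = f(0.310000, 3.477389) = 4.684983
  p ← 2.300000 + (0.31/6)·(k1 + 2k2 + 2k3 + k4) = 3.465177
t=0.310000, p=3.465177:
  k1 = f(0.310000, 3.465177) = 4.667886
  k2 = f(0.465000, 4.188700) = 5.707146
  k3 = f(0.465000, 4.349785) = 5.932665
  k4 = f(0.620000, 5.304303) = 7.291538
  p ← 3.465177 + (0.31/6)·(k1 + 2k2 + 2k3 + k4) = 5.285861
p(0.62) ≈ 5.2859

5.2859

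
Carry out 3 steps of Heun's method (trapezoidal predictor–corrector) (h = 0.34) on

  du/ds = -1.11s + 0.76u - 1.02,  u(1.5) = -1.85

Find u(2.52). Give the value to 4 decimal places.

-8.8016

Heun: k1 = f(s_n, u_n); k2 = f(s_n + h, u_n + h·k1); u_{n+1} = u_n + (h/2)·(k1 + k2).
s=1.500000, u=-1.850000:
  k1 = f(1.500000, -1.850000) = -4.091000
  k2 = f(1.840000, -3.240940) = -5.525514
  u ← -1.850000 + (0.34/2)·(-4.091000 + (-5.525514)) = -3.484807
s=1.840000, u=-3.484807:
  k1 = f(1.840000, -3.484807) = -5.710854
  k2 = f(2.180000, -5.426498) = -7.563938
  u ← -3.484807 + (0.34/2)·(-5.710854 + (-7.563938)) = -5.741522
s=2.180000, u=-5.741522:
  k1 = f(2.180000, -5.741522) = -7.803357
  k2 = f(2.520000, -8.394663) = -10.197144
  u ← -5.741522 + (0.34/2)·(-7.803357 + (-10.197144)) = -8.801607
u(2.52) ≈ -8.8016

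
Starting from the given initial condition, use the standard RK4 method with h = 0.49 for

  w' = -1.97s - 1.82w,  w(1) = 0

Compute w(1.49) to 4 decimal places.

RK4: k1 = f(s_n, w_n); k2 = f(s_n + h/2, w_n + (h/2)·k1); k3 = f(s_n + h/2, w_n + (h/2)·k2); k4 = f(s_n + h, w_n + h·k3); w_{n+1} = w_n + (h/6)·(k1 + 2k2 + 2k3 + k4).
s=1.000000, w=0.000000:
  k1 = f(1.000000, 0.000000) = -1.970000
  k2 = f(1.245000, -0.482650) = -1.574227
  k3 = f(1.245000, -0.385686) = -1.750702
  k4 = f(1.490000, -0.857844) = -1.374024
  w ← 0.000000 + (0.49/6)·(k1 + 2k2 + 2k3 + k4) = -0.816167
w(1.49) ≈ -0.8162

-0.8162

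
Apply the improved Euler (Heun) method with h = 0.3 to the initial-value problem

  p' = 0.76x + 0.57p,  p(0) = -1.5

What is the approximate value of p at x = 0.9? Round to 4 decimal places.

Heun: k1 = f(x_n, p_n); k2 = f(x_n + h, p_n + h·k1); p_{n+1} = p_n + (h/2)·(k1 + k2).
x=0.000000, p=-1.500000:
  k1 = f(0.000000, -1.500000) = -0.855000
  k2 = f(0.300000, -1.756500) = -0.773205
  p ← -1.500000 + (0.3/2)·(-0.855000 + (-0.773205)) = -1.744231
x=0.300000, p=-1.744231:
  k1 = f(0.300000, -1.744231) = -0.766212
  k2 = f(0.600000, -1.974094) = -0.669234
  p ← -1.744231 + (0.3/2)·(-0.766212 + (-0.669234)) = -1.959548
x=0.600000, p=-1.959548:
  k1 = f(0.600000, -1.959548) = -0.660942
  k2 = f(0.900000, -2.157830) = -0.545963
  p ← -1.959548 + (0.3/2)·(-0.660942 + (-0.545963)) = -2.140583
p(0.9) ≈ -2.1406

-2.1406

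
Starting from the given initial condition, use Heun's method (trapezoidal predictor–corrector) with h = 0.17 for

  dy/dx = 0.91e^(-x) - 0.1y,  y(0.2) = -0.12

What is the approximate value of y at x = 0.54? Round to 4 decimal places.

Heun: k1 = f(x_n, y_n); k2 = f(x_n + h, y_n + h·k1); y_{n+1} = y_n + (h/2)·(k1 + k2).
x=0.200000, y=-0.120000:
  k1 = f(0.200000, -0.120000) = 0.757045
  k2 = f(0.370000, 0.008698) = 0.627698
  y ← -0.120000 + (0.17/2)·(0.757045 + 0.627698) = -0.002297
x=0.370000, y=-0.002297:
  k1 = f(0.370000, -0.002297) = 0.628798
  k2 = f(0.540000, 0.104599) = 0.519841
  y ← -0.002297 + (0.17/2)·(0.628798 + 0.519841) = 0.095338
y(0.54) ≈ 0.0953

0.0953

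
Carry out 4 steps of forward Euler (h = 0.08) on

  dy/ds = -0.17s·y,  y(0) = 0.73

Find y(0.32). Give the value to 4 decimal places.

Euler: y_{n+1} = y_n + h·f(s_n, y_n).
s=0.000000, y=0.730000: f=0.000000 → y ← 0.730000 + 0.08·0.000000 = 0.730000
s=0.080000, y=0.730000: f=-0.009928 → y ← 0.730000 + 0.08·(-0.009928) = 0.729206
s=0.160000, y=0.729206: f=-0.019834 → y ← 0.729206 + 0.08·(-0.019834) = 0.727619
s=0.240000, y=0.727619: f=-0.029687 → y ← 0.727619 + 0.08·(-0.029687) = 0.725244
y(0.32) ≈ 0.7252

0.7252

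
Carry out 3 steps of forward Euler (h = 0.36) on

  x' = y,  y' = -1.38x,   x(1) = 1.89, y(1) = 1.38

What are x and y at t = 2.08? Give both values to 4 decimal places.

Euler on (x,y): x_{n+1} = x_n + h·x', y_{n+1} = y_n + h·y'.
1.000000: (1.890000, 1.380000); f=(1.380000, -2.608200) → (2.386800, 0.441048)
1.360000: (2.386800, 0.441048); f=(0.441048, -3.293784) → (2.545577, -0.744714)
1.720000: (2.545577, -0.744714); f=(-0.744714, -3.512897) → (2.277480, -2.009357)
(x(2.08), y(2.08)) ≈ (2.2775, -2.0094)

2.2775, -2.0094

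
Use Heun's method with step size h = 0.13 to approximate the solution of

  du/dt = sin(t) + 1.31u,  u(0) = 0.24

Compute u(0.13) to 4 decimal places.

0.2928

Heun: k1 = f(t_n, u_n); k2 = f(t_n + h, u_n + h·k1); u_{n+1} = u_n + (h/2)·(k1 + k2).
t=0.000000, u=0.240000:
  k1 = f(0.000000, 0.240000) = 0.314400
  k2 = f(0.130000, 0.280872) = 0.497576
  u ← 0.240000 + (0.13/2)·(0.314400 + 0.497576) = 0.292778
u(0.13) ≈ 0.2928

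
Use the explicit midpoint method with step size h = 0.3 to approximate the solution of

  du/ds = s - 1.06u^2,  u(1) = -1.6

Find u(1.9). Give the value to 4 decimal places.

Midpoint: k1 = f(s_n, u_n); k2 = f(s_n + h/2, u_n + (h/2)·k1); u_{n+1} = u_n + h·k2.
s=1.000000, u=-1.600000:
  k1 = f(1.000000, -1.600000) = -1.713600
  k2 = f(1.150000, -1.857040) = -2.505513
  u ← -1.600000 + 0.3·(-2.505513) = -2.351654
s=1.300000, u=-2.351654:
  k1 = f(1.300000, -2.351654) = -4.562093
  k2 = f(1.450000, -3.035968) = -8.320128
  u ← -2.351654 + 0.3·(-8.320128) = -4.847692
s=1.600000, u=-4.847692:
  k1 = f(1.600000, -4.847692) = -23.310129
  k2 = f(1.750000, -8.344212) = -72.053421
  u ← -4.847692 + 0.3·(-72.053421) = -26.463719
u(1.9) ≈ -26.4637

-26.4637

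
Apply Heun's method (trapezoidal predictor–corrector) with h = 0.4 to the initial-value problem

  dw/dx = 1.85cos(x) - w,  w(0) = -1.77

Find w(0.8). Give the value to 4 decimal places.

Heun: k1 = f(x_n, w_n); k2 = f(x_n + h, w_n + h·k1); w_{n+1} = w_n + (h/2)·(k1 + k2).
x=0.000000, w=-1.770000:
  k1 = f(0.000000, -1.770000) = 3.620000
  k2 = f(0.400000, -0.322000) = 2.025963
  w ← -1.770000 + (0.4/2)·(3.620000 + 2.025963) = -0.640807
x=0.400000, w=-0.640807:
  k1 = f(0.400000, -0.640807) = 2.344770
  k2 = f(0.800000, 0.297101) = 0.991807
  w ← -0.640807 + (0.4/2)·(2.344770 + 0.991807) = 0.026508
w(0.8) ≈ 0.0265

0.0265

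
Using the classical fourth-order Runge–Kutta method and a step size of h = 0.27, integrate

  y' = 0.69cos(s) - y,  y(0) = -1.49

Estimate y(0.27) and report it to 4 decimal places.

-0.9763

RK4: k1 = f(s_n, y_n); k2 = f(s_n + h/2, y_n + (h/2)·k1); k3 = f(s_n + h/2, y_n + (h/2)·k2); k4 = f(s_n + h, y_n + h·k3); y_{n+1} = y_n + (h/6)·(k1 + 2k2 + 2k3 + k4).
s=0.000000, y=-1.490000:
  k1 = f(0.000000, -1.490000) = 2.180000
  k2 = f(0.135000, -1.195700) = 1.879422
  k3 = f(0.135000, -1.236278) = 1.920000
  k4 = f(0.270000, -0.971600) = 1.636602
  y ← -1.490000 + (0.27/6)·(k1 + 2k2 + 2k3 + k4) = -0.976305
y(0.27) ≈ -0.9763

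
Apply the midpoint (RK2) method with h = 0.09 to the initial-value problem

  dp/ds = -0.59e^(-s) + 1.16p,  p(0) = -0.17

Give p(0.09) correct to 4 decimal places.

-0.2422

Midpoint: k1 = f(s_n, p_n); k2 = f(s_n + h/2, p_n + (h/2)·k1); p_{n+1} = p_n + h·k2.
s=0.000000, p=-0.170000:
  k1 = f(0.000000, -0.170000) = -0.787200
  k2 = f(0.045000, -0.205424) = -0.802330
  p ← -0.170000 + 0.09·(-0.802330) = -0.242210
p(0.09) ≈ -0.2422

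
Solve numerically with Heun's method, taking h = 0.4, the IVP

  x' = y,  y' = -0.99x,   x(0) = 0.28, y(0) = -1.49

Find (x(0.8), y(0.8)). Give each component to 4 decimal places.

-0.9045, -1.2315

Heun on (x,y): k1 = f(t_n, state_n); k2 = f(t_n + h, state_n + h·k1); state_{n+1} = state_n + (h/2)·(k1 + k2).
0.000000: (0.280000, -1.490000)
  k1 = (-1.490000, -0.277200)
  predictor → (-0.316000, -1.600880)
  k2 = (-1.600880, 0.312840)
  → (-0.338176, -1.482872)
0.400000: (-0.338176, -1.482872)
  k1 = (-1.482872, 0.334794)
  predictor → (-0.931325, -1.348954)
  k2 = (-1.348954, 0.922012)
  → (-0.904541, -1.231511)
(x(0.8), y(0.8)) ≈ (-0.9045, -1.2315)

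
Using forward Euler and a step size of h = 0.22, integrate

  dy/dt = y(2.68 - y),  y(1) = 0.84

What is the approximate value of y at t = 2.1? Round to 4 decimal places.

2.4720

Euler: y_{n+1} = y_n + h·f(t_n, y_n).
t=1.000000, y=0.840000: f=1.545600 → y ← 0.840000 + 0.22·1.545600 = 1.180032
t=1.220000, y=1.180032: f=1.770010 → y ← 1.180032 + 0.22·1.770010 = 1.569434
t=1.440000, y=1.569434: f=1.742960 → y ← 1.569434 + 0.22·1.742960 = 1.952885
t=1.660000, y=1.952885: f=1.419971 → y ← 1.952885 + 0.22·1.419971 = 2.265279
t=1.880000, y=2.265279: f=0.939458 → y ← 2.265279 + 0.22·0.939458 = 2.471960
y(2.1) ≈ 2.4720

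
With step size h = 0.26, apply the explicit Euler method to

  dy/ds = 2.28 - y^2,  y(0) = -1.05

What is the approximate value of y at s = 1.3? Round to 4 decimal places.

1.2540

Euler: y_{n+1} = y_n + h·f(s_n, y_n).
s=0.000000, y=-1.050000: f=1.177500 → y ← -1.050000 + 0.26·1.177500 = -0.743850
s=0.260000, y=-0.743850: f=1.726687 → y ← -0.743850 + 0.26·1.726687 = -0.294911
s=0.520000, y=-0.294911: f=2.193027 → y ← -0.294911 + 0.26·2.193027 = 0.275276
s=0.780000, y=0.275276: f=2.204223 → y ← 0.275276 + 0.26·2.204223 = 0.848374
s=1.040000, y=0.848374: f=1.560262 → y ← 0.848374 + 0.26·1.560262 = 1.254042
y(1.3) ≈ 1.2540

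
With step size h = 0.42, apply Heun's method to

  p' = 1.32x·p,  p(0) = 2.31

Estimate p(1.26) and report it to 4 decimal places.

6.3152

Heun: k1 = f(x_n, p_n); k2 = f(x_n + h, p_n + h·k1); p_{n+1} = p_n + (h/2)·(k1 + k2).
x=0.000000, p=2.310000:
  k1 = f(0.000000, 2.310000) = 0.000000
  k2 = f(0.420000, 2.310000) = 1.280664
  p ← 2.310000 + (0.42/2)·(0.000000 + 1.280664) = 2.578939
x=0.420000, p=2.578939:
  k1 = f(0.420000, 2.578939) = 1.429764
  k2 = f(0.840000, 3.179440) = 3.525363
  p ← 2.578939 + (0.42/2)·(1.429764 + 3.525363) = 3.619516
x=0.840000, p=3.619516:
  k1 = f(0.840000, 3.619516) = 4.013320
  k2 = f(1.260000, 5.305110) = 8.823460
  p ← 3.619516 + (0.42/2)·(4.013320 + 8.823460) = 6.315240
p(1.26) ≈ 6.3152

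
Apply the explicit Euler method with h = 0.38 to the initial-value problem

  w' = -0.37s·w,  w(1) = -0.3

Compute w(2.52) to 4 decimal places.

Euler: w_{n+1} = w_n + h·f(s_n, w_n).
s=1.000000, w=-0.300000: f=0.111000 → w ← -0.300000 + 0.38·0.111000 = -0.257820
s=1.380000, w=-0.257820: f=0.131643 → w ← -0.257820 + 0.38·0.131643 = -0.207796
s=1.760000, w=-0.207796: f=0.135317 → w ← -0.207796 + 0.38·0.135317 = -0.156375
s=2.140000, w=-0.156375: f=0.123818 → w ← -0.156375 + 0.38·0.123818 = -0.109325
w(2.52) ≈ -0.1093

-0.1093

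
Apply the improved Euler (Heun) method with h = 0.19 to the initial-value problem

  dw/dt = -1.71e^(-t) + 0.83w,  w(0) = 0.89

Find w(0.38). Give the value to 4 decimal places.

0.5747

Heun: k1 = f(t_n, w_n); k2 = f(t_n + h, w_n + h·k1); w_{n+1} = w_n + (h/2)·(k1 + k2).
t=0.000000, w=0.890000:
  k1 = f(0.000000, 0.890000) = -0.971300
  k2 = f(0.190000, 0.705453) = -0.828574
  w ← 0.890000 + (0.19/2)·(-0.971300 + (-0.828574)) = 0.719012
t=0.190000, w=0.719012:
  k1 = f(0.190000, 0.719012) = -0.817320
  k2 = f(0.380000, 0.563721) = -0.701514
  w ← 0.719012 + (0.19/2)·(-0.817320 + (-0.701514)) = 0.574723
w(0.38) ≈ 0.5747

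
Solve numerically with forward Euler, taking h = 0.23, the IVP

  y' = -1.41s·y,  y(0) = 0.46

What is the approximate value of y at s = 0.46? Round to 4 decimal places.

Euler: y_{n+1} = y_n + h·f(s_n, y_n).
s=0.000000, y=0.460000: f=0.000000 → y ← 0.460000 + 0.23·0.000000 = 0.460000
s=0.230000, y=0.460000: f=-0.149178 → y ← 0.460000 + 0.23·(-0.149178) = 0.425689
y(0.46) ≈ 0.4257

0.4257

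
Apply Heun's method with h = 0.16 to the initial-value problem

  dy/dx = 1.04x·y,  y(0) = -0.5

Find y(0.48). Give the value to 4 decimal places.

Heun: k1 = f(x_n, y_n); k2 = f(x_n + h, y_n + h·k1); y_{n+1} = y_n + (h/2)·(k1 + k2).
x=0.000000, y=-0.500000:
  k1 = f(0.000000, -0.500000) = 0.000000
  k2 = f(0.160000, -0.500000) = -0.083200
  y ← -0.500000 + (0.16/2)·(0.000000 + (-0.083200)) = -0.506656
x=0.160000, y=-0.506656:
  k1 = f(0.160000, -0.506656) = -0.084308
  k2 = f(0.320000, -0.520145) = -0.173104
  y ← -0.506656 + (0.16/2)·(-0.084308 + (-0.173104)) = -0.527249
x=0.320000, y=-0.527249:
  k1 = f(0.320000, -0.527249) = -0.175468
  k2 = f(0.480000, -0.555324) = -0.277218
  y ← -0.527249 + (0.16/2)·(-0.175468 + (-0.277218)) = -0.563464
y(0.48) ≈ -0.5635

-0.5635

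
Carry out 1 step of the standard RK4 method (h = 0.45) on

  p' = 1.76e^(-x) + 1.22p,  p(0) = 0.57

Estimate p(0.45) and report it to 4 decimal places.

1.8539

RK4: k1 = f(x_n, p_n); k2 = f(x_n + h/2, p_n + (h/2)·k1); k3 = f(x_n + h/2, p_n + (h/2)·k2); k4 = f(x_n + h, p_n + h·k3); p_{n+1} = p_n + (h/6)·(k1 + 2k2 + 2k3 + k4).
x=0.000000, p=0.570000:
  k1 = f(0.000000, 0.570000) = 2.455400
  k2 = f(0.225000, 1.122465) = 2.774796
  k3 = f(0.225000, 1.194329) = 2.862470
  k4 = f(0.450000, 1.858112) = 3.389122
  p ← 0.570000 + (0.45/6)·(k1 + 2k2 + 2k3 + k4) = 1.853929
p(0.45) ≈ 1.8539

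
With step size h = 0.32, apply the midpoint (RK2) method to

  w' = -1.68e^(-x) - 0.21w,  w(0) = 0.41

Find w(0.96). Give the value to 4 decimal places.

Midpoint: k1 = f(x_n, w_n); k2 = f(x_n + h/2, w_n + (h/2)·k1); w_{n+1} = w_n + h·k2.
x=0.000000, w=0.410000:
  k1 = f(0.000000, 0.410000) = -1.766100
  k2 = f(0.160000, 0.127424) = -1.458361
  w ← 0.410000 + 0.32·(-1.458361) = -0.056675
x=0.320000, w=-0.056675:
  k1 = f(0.320000, -0.056675) = -1.208029
  k2 = f(0.480000, -0.249960) = -0.987065
  w ← -0.056675 + 0.32·(-0.987065) = -0.372536
x=0.640000, w=-0.372536:
  k1 = f(0.640000, -0.372536) = -0.807619
  k2 = f(0.800000, -0.501755) = -0.649504
  w ← -0.372536 + 0.32·(-0.649504) = -0.580377
w(0.96) ≈ -0.5804

-0.5804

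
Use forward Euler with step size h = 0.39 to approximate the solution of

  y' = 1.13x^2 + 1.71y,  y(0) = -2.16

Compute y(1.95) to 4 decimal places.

Euler: y_{n+1} = y_n + h·f(x_n, y_n).
x=0.000000, y=-2.160000: f=-3.693600 → y ← -2.160000 + 0.39·(-3.693600) = -3.600504
x=0.390000, y=-3.600504: f=-5.984989 → y ← -3.600504 + 0.39·(-5.984989) = -5.934650
x=0.780000, y=-5.934650: f=-9.460759 → y ← -5.934650 + 0.39·(-9.460759) = -9.624346
x=1.170000, y=-9.624346: f=-14.910774 → y ← -9.624346 + 0.39·(-14.910774) = -15.439547
x=1.560000, y=-15.439547: f=-23.651658 → y ← -15.439547 + 0.39·(-23.651658) = -24.663694
y(1.95) ≈ -24.6637

-24.6637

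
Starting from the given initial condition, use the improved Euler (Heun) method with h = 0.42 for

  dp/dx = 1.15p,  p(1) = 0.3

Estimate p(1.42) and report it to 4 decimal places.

0.4799

Heun: k1 = f(x_n, p_n); k2 = f(x_n + h, p_n + h·k1); p_{n+1} = p_n + (h/2)·(k1 + k2).
x=1.000000, p=0.300000:
  k1 = f(1.000000, 0.300000) = 0.345000
  k2 = f(1.420000, 0.444900) = 0.511635
  p ← 0.300000 + (0.42/2)·(0.345000 + 0.511635) = 0.479893
p(1.42) ≈ 0.4799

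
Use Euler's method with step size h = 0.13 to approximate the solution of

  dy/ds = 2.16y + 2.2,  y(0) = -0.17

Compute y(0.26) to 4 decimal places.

Euler: y_{n+1} = y_n + h·f(s_n, y_n).
s=0.000000, y=-0.170000: f=1.832800 → y ← -0.170000 + 0.13·1.832800 = 0.068264
s=0.130000, y=0.068264: f=2.347450 → y ← 0.068264 + 0.13·2.347450 = 0.373433
y(0.26) ≈ 0.3734

0.3734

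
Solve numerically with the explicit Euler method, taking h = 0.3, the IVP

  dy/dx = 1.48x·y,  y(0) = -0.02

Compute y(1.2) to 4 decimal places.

-0.0402

Euler: y_{n+1} = y_n + h·f(x_n, y_n).
x=0.000000, y=-0.020000: f=0.000000 → y ← -0.020000 + 0.3·0.000000 = -0.020000
x=0.300000, y=-0.020000: f=-0.008880 → y ← -0.020000 + 0.3·(-0.008880) = -0.022664
x=0.600000, y=-0.022664: f=-0.020126 → y ← -0.022664 + 0.3·(-0.020126) = -0.028702
x=0.900000, y=-0.028702: f=-0.038231 → y ← -0.028702 + 0.3·(-0.038231) = -0.040171
y(1.2) ≈ -0.0402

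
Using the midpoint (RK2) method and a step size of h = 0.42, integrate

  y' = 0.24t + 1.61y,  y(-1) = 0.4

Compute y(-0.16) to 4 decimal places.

Midpoint: k1 = f(t_n, y_n); k2 = f(t_n + h/2, y_n + (h/2)·k1); y_{n+1} = y_n + h·k2.
t=-1.000000, y=0.400000:
  k1 = f(-1.000000, 0.400000) = 0.404000
  k2 = f(-0.790000, 0.484840) = 0.590992
  y ← 0.400000 + 0.42·0.590992 = 0.648217
t=-0.580000, y=0.648217:
  k1 = f(-0.580000, 0.648217) = 0.904429
  k2 = f(-0.370000, 0.838147) = 1.260617
  y ← 0.648217 + 0.42·1.260617 = 1.177676
y(-0.16) ≈ 1.1777

1.1777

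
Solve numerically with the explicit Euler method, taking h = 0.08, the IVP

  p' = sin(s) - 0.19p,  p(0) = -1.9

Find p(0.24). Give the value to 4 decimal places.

Euler: p_{n+1} = p_n + h·f(s_n, p_n).
s=0.000000, p=-1.900000: f=0.361000 → p ← -1.900000 + 0.08·0.361000 = -1.871120
s=0.080000, p=-1.871120: f=0.435427 → p ← -1.871120 + 0.08·0.435427 = -1.836286
s=0.160000, p=-1.836286: f=0.508213 → p ← -1.836286 + 0.08·0.508213 = -1.795629
p(0.24) ≈ -1.7956

-1.7956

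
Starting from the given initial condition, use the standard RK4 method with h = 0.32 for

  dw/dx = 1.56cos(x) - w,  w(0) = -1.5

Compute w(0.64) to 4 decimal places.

-0.1109

RK4: k1 = f(x_n, w_n); k2 = f(x_n + h/2, w_n + (h/2)·k1); k3 = f(x_n + h/2, w_n + (h/2)·k2); k4 = f(x_n + h, w_n + h·k3); w_{n+1} = w_n + (h/6)·(k1 + 2k2 + 2k3 + k4).
x=0.000000, w=-1.500000:
  k1 = f(0.000000, -1.500000) = 3.060000
  k2 = f(0.160000, -1.010400) = 2.550475
  k3 = f(0.160000, -1.091924) = 2.631999
  k4 = f(0.320000, -0.657760) = 2.138568
  w ← -1.500000 + (0.32/6)·(k1 + 2k2 + 2k3 + k4) = -0.669946
x=0.320000, w=-0.669946:
  k1 = f(0.320000, -0.669946) = 2.150753
  k2 = f(0.480000, -0.325825) = 1.709537
  k3 = f(0.480000, -0.396420) = 1.780132
  k4 = f(0.640000, -0.100304) = 1.351573
  w ← -0.669946 + (0.32/6)·(k1 + 2k2 + 2k3 + k4) = -0.110924
w(0.64) ≈ -0.1109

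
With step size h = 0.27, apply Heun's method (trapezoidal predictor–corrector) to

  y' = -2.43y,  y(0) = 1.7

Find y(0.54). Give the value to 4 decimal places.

Heun: k1 = f(t_n, y_n); k2 = f(t_n + h, y_n + h·k1); y_{n+1} = y_n + (h/2)·(k1 + k2).
t=0.000000, y=1.700000:
  k1 = f(0.000000, 1.700000) = -4.131000
  k2 = f(0.270000, 0.584630) = -1.420651
  y ← 1.700000 + (0.27/2)·(-4.131000 + (-1.420651)) = 0.950527
t=0.270000, y=0.950527:
  k1 = f(0.270000, 0.950527) = -2.309781
  k2 = f(0.540000, 0.326886) = -0.794334
  y ← 0.950527 + (0.27/2)·(-2.309781 + (-0.794334)) = 0.531472
y(0.54) ≈ 0.5315

0.5315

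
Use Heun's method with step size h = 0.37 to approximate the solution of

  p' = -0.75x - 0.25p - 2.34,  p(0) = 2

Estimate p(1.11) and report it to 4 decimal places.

-1.1751

Heun: k1 = f(x_n, p_n); k2 = f(x_n + h, p_n + h·k1); p_{n+1} = p_n + (h/2)·(k1 + k2).
x=0.000000, p=2.000000:
  k1 = f(0.000000, 2.000000) = -2.840000
  k2 = f(0.370000, 0.949200) = -2.854800
  p ← 2.000000 + (0.37/2)·(-2.840000 + (-2.854800)) = 0.946462
x=0.370000, p=0.946462:
  k1 = f(0.370000, 0.946462) = -2.854115
  k2 = f(0.740000, -0.109561) = -2.867610
  p ← 0.946462 + (0.37/2)·(-2.854115 + (-2.867610)) = -0.112057
x=0.740000, p=-0.112057:
  k1 = f(0.740000, -0.112057) = -2.866986
  k2 = f(1.110000, -1.172842) = -2.879290
  p ← -0.112057 + (0.37/2)·(-2.866986 + (-2.879290)) = -1.175118
p(1.11) ≈ -1.1751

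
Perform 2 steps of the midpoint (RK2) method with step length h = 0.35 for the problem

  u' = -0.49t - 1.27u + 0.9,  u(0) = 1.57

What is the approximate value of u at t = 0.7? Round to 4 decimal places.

0.9811

Midpoint: k1 = f(t_n, u_n); k2 = f(t_n + h/2, u_n + (h/2)·k1); u_{n+1} = u_n + h·k2.
t=0.000000, u=1.570000:
  k1 = f(0.000000, 1.570000) = -1.093900
  k2 = f(0.175000, 1.378567) = -0.936531
  u ← 1.570000 + 0.35·(-0.936531) = 1.242214
t=0.350000, u=1.242214:
  k1 = f(0.350000, 1.242214) = -0.849112
  k2 = f(0.525000, 1.093620) = -0.746147
  u ← 1.242214 + 0.35·(-0.746147) = 0.981063
u(0.7) ≈ 0.9811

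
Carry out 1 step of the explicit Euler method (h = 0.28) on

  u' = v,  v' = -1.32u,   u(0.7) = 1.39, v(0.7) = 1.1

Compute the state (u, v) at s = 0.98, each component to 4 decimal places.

Euler on (u,v): u_{n+1} = u_n + h·u', v_{n+1} = v_n + h·v'.
0.700000: (1.390000, 1.100000); f=(1.100000, -1.834800) → (1.698000, 0.586256)
(u(0.98), v(0.98)) ≈ (1.6980, 0.5863)

1.6980, 0.5863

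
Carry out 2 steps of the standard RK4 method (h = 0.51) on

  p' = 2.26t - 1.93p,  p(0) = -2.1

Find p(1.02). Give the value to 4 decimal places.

0.3717

RK4: k1 = f(t_n, p_n); k2 = f(t_n + h/2, p_n + (h/2)·k1); k3 = f(t_n + h/2, p_n + (h/2)·k2); k4 = f(t_n + h, p_n + h·k3); p_{n+1} = p_n + (h/6)·(k1 + 2k2 + 2k3 + k4).
t=0.000000, p=-2.100000:
  k1 = f(0.000000, -2.100000) = 4.053000
  k2 = f(0.255000, -1.066485) = 2.634616
  k3 = f(0.255000, -1.428173) = 3.332674
  k4 = f(0.510000, -0.400336) = 1.925249
  p ← -2.100000 + (0.51/6)·(k1 + 2k2 + 2k3 + k4) = -0.577410
t=0.510000, p=-0.577410:
  k1 = f(0.510000, -0.577410) = 2.267000
  k2 = f(0.765000, 0.000676) = 1.727596
  k3 = f(0.765000, -0.136873) = 1.993064
  k4 = f(1.020000, 0.439053) = 1.457828
  p ← -0.577410 + (0.51/6)·(k1 + 2k2 + 2k3 + k4) = 0.371713
p(1.02) ≈ 0.3717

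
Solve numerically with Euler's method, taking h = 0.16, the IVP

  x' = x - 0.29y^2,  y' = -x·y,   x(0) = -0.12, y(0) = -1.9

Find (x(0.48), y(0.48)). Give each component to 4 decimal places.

Euler on (x,y): x_{n+1} = x_n + h·x', y_{n+1} = y_n + h·y'.
0.000000: (-0.120000, -1.900000); f=(-1.166900, -0.228000) → (-0.306704, -1.936480)
0.160000: (-0.306704, -1.936480); f=(-1.394191, -0.593926) → (-0.529775, -2.031508)
0.320000: (-0.529775, -2.031508); f=(-1.726612, -1.076241) → (-0.806032, -2.203707)
(x(0.48), y(0.48)) ≈ (-0.8060, -2.2037)

-0.8060, -2.2037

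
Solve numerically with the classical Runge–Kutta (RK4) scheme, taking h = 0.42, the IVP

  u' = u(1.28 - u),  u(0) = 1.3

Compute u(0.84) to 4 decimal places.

RK4: k1 = f(t_n, u_n); k2 = f(t_n + h/2, u_n + (h/2)·k1); k3 = f(t_n + h/2, u_n + (h/2)·k2); k4 = f(t_n + h, u_n + h·k3); u_{n+1} = u_n + (h/6)·(k1 + 2k2 + 2k3 + k4).
t=0.000000, u=1.300000:
  k1 = f(0.000000, 1.300000) = -0.026000
  k2 = f(0.210000, 1.294540) = -0.018823
  k3 = f(0.210000, 1.296047) = -0.020798
  k4 = f(0.420000, 1.291265) = -0.014546
  u ← 1.300000 + (0.42/6)·(k1 + 2k2 + 2k3 + k4) = 1.291615
t=0.420000, u=1.291615:
  k1 = f(0.420000, 1.291615) = -0.015002
  k2 = f(0.630000, 1.288464) = -0.010906
  k3 = f(0.630000, 1.289325) = -0.012022
  k4 = f(0.840000, 1.286565) = -0.008447
  u ← 1.291615 + (0.42/6)·(k1 + 2k2 + 2k3 + k4) = 1.286763
u(0.84) ≈ 1.2868

1.2868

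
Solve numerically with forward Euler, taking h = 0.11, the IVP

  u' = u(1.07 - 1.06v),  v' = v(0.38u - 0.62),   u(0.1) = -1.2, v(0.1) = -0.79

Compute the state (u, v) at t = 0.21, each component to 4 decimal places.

-1.4518, -0.6965

Euler on (u,v): u_{n+1} = u_n + h·u', v_{n+1} = v_n + h·v'.
0.100000: (-1.200000, -0.790000); f=(-2.288880, 0.850040) → (-1.451777, -0.696496)
(u(0.21), v(0.21)) ≈ (-1.4518, -0.6965)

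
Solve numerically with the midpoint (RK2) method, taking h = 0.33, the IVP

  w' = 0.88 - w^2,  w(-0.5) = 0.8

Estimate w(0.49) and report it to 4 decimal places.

Midpoint: k1 = f(s_n, w_n); k2 = f(s_n + h/2, w_n + (h/2)·k1); w_{n+1} = w_n + h·k2.
s=-0.500000, w=0.800000:
  k1 = f(-0.500000, 0.800000) = 0.240000
  k2 = f(-0.335000, 0.839600) = 0.175072
  w ← 0.800000 + 0.33·0.175072 = 0.857774
s=-0.170000, w=0.857774:
  k1 = f(-0.170000, 0.857774) = 0.144224
  k2 = f(-0.005000, 0.881571) = 0.102833
  w ← 0.857774 + 0.33·0.102833 = 0.891709
s=0.160000, w=0.891709:
  k1 = f(0.160000, 0.891709) = 0.084856
  k2 = f(0.325000, 0.905710) = 0.059690
  w ← 0.891709 + 0.33·0.059690 = 0.911406
w(0.49) ≈ 0.9114

0.9114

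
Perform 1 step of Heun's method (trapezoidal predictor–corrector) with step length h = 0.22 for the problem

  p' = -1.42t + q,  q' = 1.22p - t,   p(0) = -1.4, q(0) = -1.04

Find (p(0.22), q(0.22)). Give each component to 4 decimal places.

-1.7045, -1.4707

Heun on (p,q): k1 = f(t_n, state_n); k2 = f(t_n + h, state_n + h·k1); state_{n+1} = state_n + (h/2)·(k1 + k2).
0.000000: (-1.400000, -1.040000)
  k1 = (-1.040000, -1.708000)
  predictor → (-1.628800, -1.415760)
  k2 = (-1.728160, -2.207136)
  → (-1.704498, -1.470665)
(p(0.22), q(0.22)) ≈ (-1.7045, -1.4707)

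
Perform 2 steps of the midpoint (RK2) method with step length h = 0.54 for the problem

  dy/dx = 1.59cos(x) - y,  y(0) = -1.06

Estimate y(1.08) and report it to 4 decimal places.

0.3650

Midpoint: k1 = f(x_n, y_n); k2 = f(x_n + h/2, y_n + (h/2)·k1); y_{n+1} = y_n + h·k2.
x=0.000000, y=-1.060000:
  k1 = f(0.000000, -1.060000) = 2.650000
  k2 = f(0.270000, -0.344500) = 1.876896
  y ← -1.060000 + 0.54·1.876896 = -0.046476
x=0.540000, y=-0.046476:
  k1 = f(0.540000, -0.046476) = 1.410233
  k2 = f(0.810000, 0.334287) = 0.762016
  y ← -0.046476 + 0.54·0.762016 = 0.365012
y(1.08) ≈ 0.3650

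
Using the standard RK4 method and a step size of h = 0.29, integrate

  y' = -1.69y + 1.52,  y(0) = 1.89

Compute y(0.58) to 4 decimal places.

RK4: k1 = f(s_n, y_n); k2 = f(s_n + h/2, y_n + (h/2)·k1); k3 = f(s_n + h/2, y_n + (h/2)·k2); k4 = f(s_n + h, y_n + h·k3); y_{n+1} = y_n + (h/6)·(k1 + 2k2 + 2k3 + k4).
s=0.000000, y=1.890000:
  k1 = f(0.000000, 1.890000) = -1.674100
  k2 = f(0.145000, 1.647255) = -1.263862
  k3 = f(0.145000, 1.706740) = -1.364391
  k4 = f(0.290000, 1.494327) = -1.005412
  y ← 1.890000 + (0.29/6)·(k1 + 2k2 + 2k3 + k4) = 1.506426
s=0.290000, y=1.506426:
  k1 = f(0.290000, 1.506426) = -1.025860
  k2 = f(0.435000, 1.357676) = -0.774473
  k3 = f(0.435000, 1.394127) = -0.836075
  k4 = f(0.580000, 1.263964) = -0.616099
  y ← 1.506426 + (0.29/6)·(k1 + 2k2 + 2k3 + k4) = 1.271378
y(0.58) ≈ 1.2714

1.2714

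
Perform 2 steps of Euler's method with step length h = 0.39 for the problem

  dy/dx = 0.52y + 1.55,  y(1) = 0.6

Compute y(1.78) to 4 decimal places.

2.1996

Euler: y_{n+1} = y_n + h·f(x_n, y_n).
x=1.000000, y=0.600000: f=1.862000 → y ← 0.600000 + 0.39·1.862000 = 1.326180
x=1.390000, y=1.326180: f=2.239614 → y ← 1.326180 + 0.39·2.239614 = 2.199629
y(1.78) ≈ 2.1996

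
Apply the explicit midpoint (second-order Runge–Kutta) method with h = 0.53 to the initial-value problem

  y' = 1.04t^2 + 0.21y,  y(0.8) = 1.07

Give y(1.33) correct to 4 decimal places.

Midpoint: k1 = f(t_n, y_n); k2 = f(t_n + h/2, y_n + (h/2)·k1); y_{n+1} = y_n + h·k2.
t=0.800000, y=1.070000:
  k1 = f(0.800000, 1.070000) = 0.890300
  k2 = f(1.065000, 1.305930) = 1.453839
  y ← 1.070000 + 0.53·1.453839 = 1.840535
y(1.33) ≈ 1.8405

1.8405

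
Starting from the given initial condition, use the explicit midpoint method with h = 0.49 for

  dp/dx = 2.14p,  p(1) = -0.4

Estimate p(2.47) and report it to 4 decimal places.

-7.0173

Midpoint: k1 = f(x_n, p_n); k2 = f(x_n + h/2, p_n + (h/2)·k1); p_{n+1} = p_n + h·k2.
x=1.000000, p=-0.400000:
  k1 = f(1.000000, -0.400000) = -0.856000
  k2 = f(1.245000, -0.609720) = -1.304801
  p ← -0.400000 + 0.49·(-1.304801) = -1.039352
x=1.490000, p=-1.039352:
  k1 = f(1.490000, -1.039352) = -2.224214
  k2 = f(1.735000, -1.584285) = -3.390370
  p ← -1.039352 + 0.49·(-3.390370) = -2.700633
x=1.980000, p=-2.700633:
  k1 = f(1.980000, -2.700633) = -5.779356
  k2 = f(2.225000, -4.116576) = -8.809472
  p ← -2.700633 + 0.49·(-8.809472) = -7.017275
p(2.47) ≈ -7.0173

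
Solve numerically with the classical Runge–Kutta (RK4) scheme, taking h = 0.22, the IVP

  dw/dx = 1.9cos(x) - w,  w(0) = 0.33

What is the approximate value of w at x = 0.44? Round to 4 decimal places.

RK4: k1 = f(x_n, w_n); k2 = f(x_n + h/2, w_n + (h/2)·k1); k3 = f(x_n + h/2, w_n + (h/2)·k2); k4 = f(x_n + h, w_n + h·k3); w_{n+1} = w_n + (h/6)·(k1 + 2k2 + 2k3 + k4).
x=0.000000, w=0.330000:
  k1 = f(0.000000, 0.330000) = 1.570000
  k2 = f(0.110000, 0.502700) = 1.385817
  k3 = f(0.110000, 0.482440) = 1.406077
  k4 = f(0.220000, 0.639337) = 1.214868
  w ← 0.330000 + (0.22/6)·(k1 + 2k2 + 2k3 + k4) = 0.636851
x=0.220000, w=0.636851:
  k1 = f(0.220000, 0.636851) = 1.217354
  k2 = f(0.330000, 0.770760) = 1.026721
  k3 = f(0.330000, 0.749790) = 1.047690
  k4 = f(0.440000, 0.867343) = 0.851686
  w ← 0.636851 + (0.22/6)·(k1 + 2k2 + 2k3 + k4) = 0.864839
w(0.44) ≈ 0.8648

0.8648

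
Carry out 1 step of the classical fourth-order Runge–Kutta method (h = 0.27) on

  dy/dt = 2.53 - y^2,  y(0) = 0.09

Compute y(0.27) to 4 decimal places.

RK4: k1 = f(t_n, y_n); k2 = f(t_n + h/2, y_n + (h/2)·k1); k3 = f(t_n + h/2, y_n + (h/2)·k2); k4 = f(t_n + h, y_n + h·k3); y_{n+1} = y_n + (h/6)·(k1 + 2k2 + 2k3 + k4).
t=0.000000, y=0.090000:
  k1 = f(0.000000, 0.090000) = 2.521900
  k2 = f(0.135000, 0.430456) = 2.344707
  k3 = f(0.135000, 0.406535) = 2.364729
  k4 = f(0.270000, 0.728477) = 1.999322
  y ← 0.090000 + (0.27/6)·(k1 + 2k2 + 2k3 + k4) = 0.717304
y(0.27) ≈ 0.7173

0.7173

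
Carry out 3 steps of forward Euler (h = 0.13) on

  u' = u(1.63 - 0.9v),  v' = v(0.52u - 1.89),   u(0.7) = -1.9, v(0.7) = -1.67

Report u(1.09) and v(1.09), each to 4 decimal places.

-4.5736, -0.3076

Euler on (u,v): u_{n+1} = u_n + h·u', v_{n+1} = v_n + h·v'.
0.700000: (-1.900000, -1.670000); f=(-5.952700, 4.806260) → (-2.673851, -1.045186)
0.830000: (-2.673851, -1.045186); f=(-6.873582, 3.428631) → (-3.567417, -0.599464)
0.960000: (-3.567417, -0.599464); f=(-7.739574, 2.245027) → (-4.573561, -0.307611)
(u(1.09), v(1.09)) ≈ (-4.5736, -0.3076)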